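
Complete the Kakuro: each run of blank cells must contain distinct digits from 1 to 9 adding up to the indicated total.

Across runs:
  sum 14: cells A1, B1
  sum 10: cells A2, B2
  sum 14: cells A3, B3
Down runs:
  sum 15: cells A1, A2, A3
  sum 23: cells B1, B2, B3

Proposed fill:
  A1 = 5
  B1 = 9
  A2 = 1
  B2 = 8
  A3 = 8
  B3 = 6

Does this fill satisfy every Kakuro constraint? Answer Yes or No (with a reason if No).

No — the down run A1–A3 sums to 14, not 15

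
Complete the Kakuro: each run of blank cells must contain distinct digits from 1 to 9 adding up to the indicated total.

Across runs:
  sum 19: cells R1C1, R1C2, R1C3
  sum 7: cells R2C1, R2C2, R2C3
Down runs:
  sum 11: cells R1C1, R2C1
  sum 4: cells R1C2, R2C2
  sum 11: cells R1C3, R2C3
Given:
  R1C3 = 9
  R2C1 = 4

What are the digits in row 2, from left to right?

7 in 3 cells must be {1,2,4}; 4 in 2 cells must be {1,3}.
R1C1 = 11 − 4 = 7 completes the 11 down.
R1C2 = 19 − 16 = 3 completes the 19 across.
R2C2 = 4 − 3 = 1 completes the 4 down.
R2C3 = 7 − 5 = 2 completes the 7 across.

4 1 2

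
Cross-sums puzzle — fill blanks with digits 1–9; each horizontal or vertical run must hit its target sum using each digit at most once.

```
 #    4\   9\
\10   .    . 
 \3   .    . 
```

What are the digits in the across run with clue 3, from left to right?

1 2

3 in 2 cells must be {1,2}; 4 in 2 cells must be {1,3}.
The 3 across and the 4 down share only 1, so R2C1 = 1.
R2C2 = 3 − 1 = 2 completes the 3 across.
R1C1 = 4 − 1 = 3 completes the 4 down.
R1C2 = 10 − 3 = 7 completes the 10 across.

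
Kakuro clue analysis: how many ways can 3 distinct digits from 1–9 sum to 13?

7

3 distinct digits from 1–9 sum between 6 and 24.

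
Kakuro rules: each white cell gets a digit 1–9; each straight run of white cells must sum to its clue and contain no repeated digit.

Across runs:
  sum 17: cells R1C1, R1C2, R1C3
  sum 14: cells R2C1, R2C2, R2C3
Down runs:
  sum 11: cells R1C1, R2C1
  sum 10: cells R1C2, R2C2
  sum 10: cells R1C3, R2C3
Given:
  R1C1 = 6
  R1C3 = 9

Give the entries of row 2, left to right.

5 8 1

R1C2 = 17 − 15 = 2 completes the 17 across.
R2C1 = 11 − 6 = 5 completes the 11 down.
R2C2 = 10 − 2 = 8 completes the 10 down.
R2C3 = 14 − 13 = 1 completes the 14 across.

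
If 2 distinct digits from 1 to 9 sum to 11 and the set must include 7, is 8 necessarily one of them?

The only way to make 11 from 2 distinct digits under that restriction is {4,7}, which does not contain 8.

No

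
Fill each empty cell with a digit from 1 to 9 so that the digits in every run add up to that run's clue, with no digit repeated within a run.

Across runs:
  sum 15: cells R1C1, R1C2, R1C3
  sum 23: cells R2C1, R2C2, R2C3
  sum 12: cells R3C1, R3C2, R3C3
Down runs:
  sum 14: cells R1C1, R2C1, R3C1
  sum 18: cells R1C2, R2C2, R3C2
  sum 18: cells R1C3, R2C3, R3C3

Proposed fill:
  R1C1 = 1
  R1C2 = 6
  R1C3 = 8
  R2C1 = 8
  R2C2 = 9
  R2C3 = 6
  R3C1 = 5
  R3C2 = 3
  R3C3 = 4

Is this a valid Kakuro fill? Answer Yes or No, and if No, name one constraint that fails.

Across: 1+6+8=15; 8+9+6=23; 5+3+4=12. Down: 1+8+5=14; 6+9+3=18; 8+6+4=18. No digit repeats within any run.

Yes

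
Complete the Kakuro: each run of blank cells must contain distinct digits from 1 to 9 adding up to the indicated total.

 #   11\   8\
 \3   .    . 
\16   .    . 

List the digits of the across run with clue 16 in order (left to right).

3 in 2 cells must be {1,2}; 16 in 2 cells must be {7,9}.
The 3 across and the 11 down share only 2, so R1C1 = 2.
R1C2 = 3 − 2 = 1 completes the 3 across.
R2C1 = 11 − 2 = 9 completes the 11 down.
R2C2 = 16 − 9 = 7 completes the 16 across.

9 7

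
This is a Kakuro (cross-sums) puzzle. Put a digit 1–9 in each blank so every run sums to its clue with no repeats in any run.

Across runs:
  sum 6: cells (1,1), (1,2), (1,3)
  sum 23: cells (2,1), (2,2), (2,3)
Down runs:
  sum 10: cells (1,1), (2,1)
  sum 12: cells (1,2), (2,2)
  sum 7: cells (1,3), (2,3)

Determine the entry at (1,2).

6 in 3 cells must be {1,2,3}; 23 in 3 cells must be {6,8,9}.
The 6 across and the 12 down share only 3, so (1,2) = 3.
(2,2) = 12 − 3 = 9 completes the 12 down.
Given what's placed, (2,3) must be 6 to fit the 23 across and 7 down.
(1,3) = 7 − 6 = 1 completes the 7 down.
(2,1) = 23 − 15 = 8 completes the 23 across.
(1,1) = 6 − 4 = 2 completes the 6 across.

3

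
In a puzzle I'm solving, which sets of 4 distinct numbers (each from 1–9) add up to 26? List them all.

4 distinct digits from 1–9 sum between 10 and 30.

{2,7,8,9}; {3,6,8,9}; {4,5,8,9}; {4,6,7,9}; {5,6,7,8}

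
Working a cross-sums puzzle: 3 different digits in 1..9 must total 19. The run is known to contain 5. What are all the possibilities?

3 distinct digits from 1–9 sum between 6 and 24.
Keeping only sets containing 5.
Only one set works: {5,6,8}.

{5,6,8}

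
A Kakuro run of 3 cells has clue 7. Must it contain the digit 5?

The only way to make 7 from 3 distinct digits is {1,2,4}, which does not contain 5.

No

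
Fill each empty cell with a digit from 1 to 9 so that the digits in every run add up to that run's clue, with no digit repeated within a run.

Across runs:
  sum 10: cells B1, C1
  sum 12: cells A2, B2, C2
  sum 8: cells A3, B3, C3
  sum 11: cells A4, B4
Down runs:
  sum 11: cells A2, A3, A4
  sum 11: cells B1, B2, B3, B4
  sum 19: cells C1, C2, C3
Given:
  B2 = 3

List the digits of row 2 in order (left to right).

2 3 7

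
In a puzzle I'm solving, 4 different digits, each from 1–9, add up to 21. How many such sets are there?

4 distinct digits from 1–9 sum between 10 and 30.

11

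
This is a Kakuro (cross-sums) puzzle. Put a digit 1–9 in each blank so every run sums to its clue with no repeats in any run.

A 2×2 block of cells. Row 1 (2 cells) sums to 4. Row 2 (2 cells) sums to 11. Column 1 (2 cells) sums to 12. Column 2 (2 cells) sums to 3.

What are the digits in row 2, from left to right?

4 in 2 cells must be {1,3}; 3 in 2 cells must be {1,2}.
The 4 across and the 12 down share only 3, so (1,1) = 3.
(1,2) = 4 − 3 = 1 completes the 4 across.
(2,1) = 12 − 3 = 9 completes the 12 down.
(2,2) = 11 − 9 = 2 completes the 11 across.

9 2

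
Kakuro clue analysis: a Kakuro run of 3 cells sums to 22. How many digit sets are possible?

2

3 distinct digits from 1–9 sum between 6 and 24.
Enumerating: {5,8,9}, {6,7,9}.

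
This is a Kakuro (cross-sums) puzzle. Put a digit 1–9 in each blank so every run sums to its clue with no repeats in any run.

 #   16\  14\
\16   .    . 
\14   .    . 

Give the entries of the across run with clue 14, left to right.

9 5

16 in 2 cells must be {7,9}.
The 16 across and the 14 down share only 9, so R1C2 = 9.
The 14 across and the 16 down share only 9, so R2C1 = 9.
R2C2 = 14 − 9 = 5 completes the 14 across.
R1C1 = 16 − 9 = 7 completes the 16 across.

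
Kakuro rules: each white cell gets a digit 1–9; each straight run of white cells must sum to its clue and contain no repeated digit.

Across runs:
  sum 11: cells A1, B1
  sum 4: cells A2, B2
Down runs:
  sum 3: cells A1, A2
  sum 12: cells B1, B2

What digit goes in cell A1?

4 in 2 cells must be {1,3}; 3 in 2 cells must be {1,2}.
The 11 across and the 3 down share only 2, so A1 = 2.
B1 = 11 − 2 = 9 completes the 11 across.
A2 = 3 − 2 = 1 completes the 3 down.
B2 = 4 − 1 = 3 completes the 4 across.

2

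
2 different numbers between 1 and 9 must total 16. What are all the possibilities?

{7,9}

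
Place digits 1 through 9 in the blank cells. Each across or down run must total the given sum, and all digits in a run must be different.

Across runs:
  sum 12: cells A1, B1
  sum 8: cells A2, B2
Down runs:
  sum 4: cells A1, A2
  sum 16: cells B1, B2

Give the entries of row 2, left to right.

1, 7

4 in 2 cells must be {1,3}; 16 in 2 cells must be {7,9}.
The 12 across and the 4 down share only 3, so A1 = 3.
B1 = 12 − 3 = 9 completes the 12 across.
A2 = 4 − 3 = 1 completes the 4 down.
B2 = 8 − 1 = 7 completes the 8 across.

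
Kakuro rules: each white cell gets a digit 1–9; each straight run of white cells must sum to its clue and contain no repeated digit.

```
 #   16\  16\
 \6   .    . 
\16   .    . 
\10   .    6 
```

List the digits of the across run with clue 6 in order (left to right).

16 in 2 cells must be {7,9}.
R3C1 = 10 − 6 = 4 completes the 10 across.
Given what's placed, R1C1 must be 5 to fit the 6 across and 16 down.
R1C2 = 6 − 5 = 1 completes the 6 across.
R2C1 = 16 − 9 = 7 completes the 16 down.
R2C2 = 16 − 7 = 9 completes the 16 across.

5 1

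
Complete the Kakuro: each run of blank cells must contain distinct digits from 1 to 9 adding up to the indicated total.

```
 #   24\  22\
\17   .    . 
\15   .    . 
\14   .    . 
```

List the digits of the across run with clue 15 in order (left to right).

7 8

17 in 2 cells must be {8,9}; 24 in 3 cells must be {7,8,9}.
Nothing is forced directly, so branch on R1C1, whose candidates are 8 or 9. If R1C1 = 9: that forces R1C2 = 8, R2C2 = 9, R3C1 = 8, after which R3C2 would have to be in {6} for the 14 across but in {5} for the 22 down — contradiction. So R1C1 = 8.
R1C2 = 17 − 8 = 9 completes the 17 across.
Given what's placed, R3C1 must be 9 to fit the 14 across and 24 down.
R3C2 = 14 − 9 = 5 completes the 14 across.
R2C1 = 24 − 17 = 7 completes the 24 down.
R2C2 = 15 − 7 = 8 completes the 15 across.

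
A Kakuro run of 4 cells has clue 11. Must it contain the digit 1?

The only way to make 11 from 4 distinct digits is {1,2,3,5}, which contains 1.

Yes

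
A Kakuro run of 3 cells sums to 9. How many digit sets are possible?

3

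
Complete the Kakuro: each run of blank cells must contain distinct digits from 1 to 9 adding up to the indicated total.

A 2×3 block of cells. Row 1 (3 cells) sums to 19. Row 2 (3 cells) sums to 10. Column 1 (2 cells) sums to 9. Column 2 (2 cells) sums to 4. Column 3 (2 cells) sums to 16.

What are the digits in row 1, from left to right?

7 3 9

4 in 2 cells must be {1,3}; 16 in 2 cells must be {7,9}.
The 19 across and the 4 down share only 3, so (1,2) = 3.
(2,2) = 4 − 3 = 1 completes the 4 down.
Given what's placed, (2,3) must be 7 to fit the 10 across and 16 down.
(1,1) = 7: the only remaining digit allowed by both the 19 across and the 9 down.
(1,3) = 19 − 10 = 9 completes the 19 across.
(2,1) = 10 − 8 = 2 completes the 10 across.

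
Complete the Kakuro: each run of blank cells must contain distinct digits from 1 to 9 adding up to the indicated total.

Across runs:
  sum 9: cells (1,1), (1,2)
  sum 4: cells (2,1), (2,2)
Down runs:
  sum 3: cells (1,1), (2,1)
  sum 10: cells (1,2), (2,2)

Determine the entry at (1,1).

4 in 2 cells must be {1,3}; 3 in 2 cells must be {1,2}.
The 4 across and the 3 down share only 1, so (2,1) = 1.
(2,2) = 4 − 1 = 3 completes the 4 across.
(1,1) = 3 − 1 = 2 completes the 3 down.
(1,2) = 9 − 2 = 7 completes the 9 across.

2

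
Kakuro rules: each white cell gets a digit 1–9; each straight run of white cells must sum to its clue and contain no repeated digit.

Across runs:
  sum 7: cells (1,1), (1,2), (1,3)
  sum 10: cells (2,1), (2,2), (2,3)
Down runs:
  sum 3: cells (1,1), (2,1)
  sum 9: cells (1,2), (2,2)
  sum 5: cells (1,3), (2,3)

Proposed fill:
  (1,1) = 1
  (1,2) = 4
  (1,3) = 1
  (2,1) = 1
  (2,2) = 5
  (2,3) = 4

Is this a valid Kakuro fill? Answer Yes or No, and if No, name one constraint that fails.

No — the down run (1,1)–(2,1) sums to 2, not 3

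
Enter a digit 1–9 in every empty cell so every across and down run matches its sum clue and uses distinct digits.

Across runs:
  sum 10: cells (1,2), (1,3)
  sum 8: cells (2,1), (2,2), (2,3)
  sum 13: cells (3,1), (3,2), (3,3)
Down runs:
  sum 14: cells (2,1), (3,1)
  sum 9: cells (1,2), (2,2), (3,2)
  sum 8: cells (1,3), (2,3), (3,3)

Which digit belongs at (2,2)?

Only 5 fits (2,1) under both its across sum 8 and down sum 14.
(3,1) = 14 − 5 = 9 completes the 14 down.
Nothing is forced directly, so branch on (3,2), whose candidates are 1 or 3. If (3,2) = 3: that forces (3,3) = 1, (2,3) = 2, after which (1,3) would have to be in {1,2,3,4,6,7,8,9} for the 10 across but in {5} for the 8 down — contradiction. So (3,2) = 1.
(2,2) = 2: the only remaining digit allowed by both the 8 across and the 9 down.
(2,3) = 8 − 7 = 1 completes the 8 across.
(3,3) = 13 − 10 = 3 completes the 13 across.
(1,2) = 9 − 3 = 6 completes the 9 down.
(1,3) = 10 − 6 = 4 completes the 10 across.

2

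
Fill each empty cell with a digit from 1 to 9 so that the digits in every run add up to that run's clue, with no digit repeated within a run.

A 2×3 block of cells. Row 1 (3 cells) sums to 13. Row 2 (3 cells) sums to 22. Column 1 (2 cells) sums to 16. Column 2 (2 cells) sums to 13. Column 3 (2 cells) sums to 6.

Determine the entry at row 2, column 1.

9

16 in 2 cells must be {7,9}.
The 22 across and the 6 down share only 5, so (2,3) = 5.
(1,3) = 6 − 5 = 1 completes the 6 down.
Given what's placed, (2,1) must be 9 to fit the 22 across and 16 down.
(2,2) = 22 − 14 = 8 completes the 22 across.
(1,1) = 16 − 9 = 7 completes the 16 down.
(1,2) = 13 − 8 = 5 completes the 13 across.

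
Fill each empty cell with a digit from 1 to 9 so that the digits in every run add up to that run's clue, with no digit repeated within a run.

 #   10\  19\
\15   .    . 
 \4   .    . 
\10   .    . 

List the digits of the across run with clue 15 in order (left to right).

4 in 2 cells must be {1,3}.
The 4 across and the 19 down share only 3, so R2C2 = 3.
R2C1 = 4 − 3 = 1 completes the 4 across.
Nothing is forced directly, so branch on R1C1, whose candidates are 6 or 7. If R1C1 = 7: then R1C2 would have to be in {8} for the 15 across but in {7,9} for the 19 down — contradiction. So R1C1 = 6.
R1C2 = 15 − 6 = 9 completes the 15 across.
R3C1 = 10 − 7 = 3 completes the 10 down.
R3C2 = 10 − 3 = 7 completes the 10 across.

6, 9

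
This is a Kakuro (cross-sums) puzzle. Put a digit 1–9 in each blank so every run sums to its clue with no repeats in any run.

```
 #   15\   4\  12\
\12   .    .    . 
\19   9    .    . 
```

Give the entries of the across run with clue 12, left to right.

6 1 5

4 in 2 cells must be {1,3}.
R1C1 = 15 − 9 = 6 completes the 15 down.
Given what's placed, R1C2 must be 1 to fit the 12 across and 4 down.
R1C3 = 12 − 7 = 5 completes the 12 across.
R2C2 = 4 − 1 = 3 completes the 4 down.
R2C3 = 19 − 12 = 7 completes the 19 across.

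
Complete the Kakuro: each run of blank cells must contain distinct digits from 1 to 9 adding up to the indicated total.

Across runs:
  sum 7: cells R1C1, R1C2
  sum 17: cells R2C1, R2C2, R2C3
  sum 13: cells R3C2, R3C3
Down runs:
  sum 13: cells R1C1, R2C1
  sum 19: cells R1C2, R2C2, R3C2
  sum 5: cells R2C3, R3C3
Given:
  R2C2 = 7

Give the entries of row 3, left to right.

9 4

The 13 across and the 5 down share only 4, so R3C3 = 4.
R2C3 = 5 − 4 = 1 completes the 5 down.
R3C2 = 13 − 4 = 9 completes the 13 across.
R1C2 = 19 − 16 = 3 completes the 19 down.
R2C1 = 17 − 8 = 9 completes the 17 across.
R1C1 = 7 − 3 = 4 completes the 7 across.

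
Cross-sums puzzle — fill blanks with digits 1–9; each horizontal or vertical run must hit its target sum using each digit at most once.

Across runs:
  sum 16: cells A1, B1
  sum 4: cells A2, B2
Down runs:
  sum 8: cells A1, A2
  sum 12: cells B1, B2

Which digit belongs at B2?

3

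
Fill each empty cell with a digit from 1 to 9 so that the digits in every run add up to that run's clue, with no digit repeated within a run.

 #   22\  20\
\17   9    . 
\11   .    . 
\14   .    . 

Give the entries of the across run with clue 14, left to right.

5, 9

17 in 2 cells must be {8,9}.
R1C2 = 17 − 9 = 8 completes the 17 across.
Nothing is forced directly, so branch on R3C2, whose candidates are 5 or 9. If R3C2 = 5: that forces R2C2 = 7, after which R3C1 would have to be in {9} for the 14 across but in {5,6,7,8} for the 22 down — contradiction. So R3C2 = 9.
R2C2 = 20 − 17 = 3 completes the 20 down.
R3C1 = 14 − 9 = 5 completes the 14 across.
R2C1 = 11 − 3 = 8 completes the 11 across.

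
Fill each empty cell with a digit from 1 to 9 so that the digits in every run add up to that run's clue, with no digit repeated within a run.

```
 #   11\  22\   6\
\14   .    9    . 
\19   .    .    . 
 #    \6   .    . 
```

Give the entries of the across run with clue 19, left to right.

9, 8, 2

6 in 3 cells must be {1,2,3}.
Given what's placed, R3C2 must be 5 to fit the 6 across and 22 down.
R3C3 = 6 − 5 = 1 completes the 6 across.
R2C2 = 22 − 14 = 8 completes the 22 down.
R2C3 = 2: the only remaining digit allowed by both the 19 across and the 6 down.
R1C3 = 6 − 3 = 3 completes the 6 down.
R2C1 = 19 − 10 = 9 completes the 19 across.
R1C1 = 14 − 12 = 2 completes the 14 across.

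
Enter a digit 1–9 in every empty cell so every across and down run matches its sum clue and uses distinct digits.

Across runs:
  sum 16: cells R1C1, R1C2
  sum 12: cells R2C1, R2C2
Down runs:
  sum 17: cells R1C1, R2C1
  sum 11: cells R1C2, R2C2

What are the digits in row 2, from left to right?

8, 4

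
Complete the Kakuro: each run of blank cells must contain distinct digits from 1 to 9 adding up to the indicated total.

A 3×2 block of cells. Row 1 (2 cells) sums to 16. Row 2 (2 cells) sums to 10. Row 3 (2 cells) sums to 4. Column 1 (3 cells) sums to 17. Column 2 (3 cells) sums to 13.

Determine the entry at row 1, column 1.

7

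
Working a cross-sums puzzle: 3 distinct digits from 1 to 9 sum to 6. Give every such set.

3 distinct digits from 1–9 sum between 6 and 24.
Only one set works: {1,2,3}.

{1,2,3}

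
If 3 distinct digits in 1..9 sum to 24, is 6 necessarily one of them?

The only way to make 24 from 3 distinct digits is {7,8,9}, which does not contain 6.

No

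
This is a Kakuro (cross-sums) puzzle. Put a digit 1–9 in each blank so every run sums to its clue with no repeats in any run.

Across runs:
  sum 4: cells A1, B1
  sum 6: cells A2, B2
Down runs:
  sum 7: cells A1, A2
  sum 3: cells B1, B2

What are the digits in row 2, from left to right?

4, 2

4 in 2 cells must be {1,3}; 3 in 2 cells must be {1,2}.
The 4 across and the 3 down share only 1, so B1 = 1.
B2 = 3 − 1 = 2 completes the 3 down.
A1 = 4 − 1 = 3 completes the 4 across.
A2 = 6 − 2 = 4 completes the 6 across.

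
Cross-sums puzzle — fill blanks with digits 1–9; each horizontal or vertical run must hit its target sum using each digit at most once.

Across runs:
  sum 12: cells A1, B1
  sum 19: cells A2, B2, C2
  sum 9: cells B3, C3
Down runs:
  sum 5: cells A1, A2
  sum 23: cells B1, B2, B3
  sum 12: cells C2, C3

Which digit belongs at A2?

23 in 3 cells must be {6,8,9}.
Nothing is forced directly, so branch on A1, whose candidates are 3 or 4. If A1 = 4: that forces B1 = 8, after which A2 would have to be in {2,3,4,5,6,7,8,9} for the 19 across but in {1} for the 5 down — contradiction. So A1 = 3.
B1 = 12 − 3 = 9 completes the 12 across.
A2 = 5 − 3 = 2 completes the 5 down.
B2 = 8: the only remaining digit allowed by both the 19 across and the 23 down.
C2 = 19 − 10 = 9 completes the 19 across.
B3 = 23 − 17 = 6 completes the 23 down.
C3 = 9 − 6 = 3 completes the 9 across.

2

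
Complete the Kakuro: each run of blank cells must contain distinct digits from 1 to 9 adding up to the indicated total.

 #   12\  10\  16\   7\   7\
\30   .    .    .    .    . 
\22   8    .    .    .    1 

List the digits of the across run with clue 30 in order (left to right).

16 in 2 cells must be {7,9}.
R1C1 = 12 − 8 = 4 completes the 12 down.
R1C5 = 7 − 1 = 6 completes the 7 down.
Given what's placed, R2C3 must be 7 to fit the 22 across and 16 down.
R1C3 = 16 − 7 = 9 completes the 16 down.
R1C4 = 3: the only remaining digit allowed by both the 30 across and the 7 down.
R2C4 = 7 − 3 = 4 completes the 7 down.
R1C2 = 30 − 22 = 8 completes the 30 across.

4 8 9 3 6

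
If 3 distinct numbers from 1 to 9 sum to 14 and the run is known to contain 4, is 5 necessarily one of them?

No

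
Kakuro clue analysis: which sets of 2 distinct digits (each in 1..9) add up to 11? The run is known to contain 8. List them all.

2 distinct digits from 1–9 sum between 3 and 17.
Keeping only sets containing 8.
Only one set works: {3,8}.

{3,8}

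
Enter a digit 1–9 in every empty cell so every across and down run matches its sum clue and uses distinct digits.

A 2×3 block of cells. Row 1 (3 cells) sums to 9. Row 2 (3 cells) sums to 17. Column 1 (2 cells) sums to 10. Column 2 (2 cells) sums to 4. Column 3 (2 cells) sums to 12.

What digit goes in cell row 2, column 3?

7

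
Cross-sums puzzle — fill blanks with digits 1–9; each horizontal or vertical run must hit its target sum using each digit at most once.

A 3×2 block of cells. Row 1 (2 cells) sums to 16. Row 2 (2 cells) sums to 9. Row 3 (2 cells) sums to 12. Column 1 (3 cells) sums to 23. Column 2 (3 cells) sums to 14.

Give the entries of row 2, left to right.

16 in 2 cells must be {7,9}; 23 in 3 cells must be {6,8,9}.
The 16 across and the 23 down share only 9, so (1,1) = 9.
(1,2) = 16 − 9 = 7 completes the 16 across.
Given what's placed, (3,1) must be 8 to fit the 12 across and 23 down.
(3,2) = 12 − 8 = 4 completes the 12 across.
(2,1) = 23 − 17 = 6 completes the 23 down.
(2,2) = 9 − 6 = 3 completes the 9 across.

6, 3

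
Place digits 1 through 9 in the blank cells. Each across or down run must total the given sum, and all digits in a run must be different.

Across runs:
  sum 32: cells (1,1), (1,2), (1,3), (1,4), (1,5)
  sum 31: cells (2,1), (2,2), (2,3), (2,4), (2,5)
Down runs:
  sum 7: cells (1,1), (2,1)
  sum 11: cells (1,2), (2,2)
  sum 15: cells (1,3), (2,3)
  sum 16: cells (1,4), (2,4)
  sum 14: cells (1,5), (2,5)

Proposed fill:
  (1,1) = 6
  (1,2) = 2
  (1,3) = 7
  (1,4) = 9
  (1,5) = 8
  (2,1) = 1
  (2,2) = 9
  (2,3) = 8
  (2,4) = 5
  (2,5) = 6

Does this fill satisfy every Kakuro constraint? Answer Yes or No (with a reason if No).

No — the across run (2,1)–(2,5) sums to 29, not 31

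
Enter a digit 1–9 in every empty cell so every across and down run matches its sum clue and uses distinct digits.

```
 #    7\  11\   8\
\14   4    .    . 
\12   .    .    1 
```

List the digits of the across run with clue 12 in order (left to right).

R1C3 = 8 − 1 = 7 completes the 8 down.
R2C1 = 7 − 4 = 3 completes the 7 down.
R2C2 = 12 − 4 = 8 completes the 12 across.
R1C2 = 14 − 11 = 3 completes the 14 across.

3, 8, 1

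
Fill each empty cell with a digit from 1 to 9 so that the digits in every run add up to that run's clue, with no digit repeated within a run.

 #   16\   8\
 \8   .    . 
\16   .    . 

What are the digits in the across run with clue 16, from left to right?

9, 7

16 in 2 cells must be {7,9}.
The 8 across and the 16 down share only 7, so R1C1 = 7.
R1C2 = 8 − 7 = 1 completes the 8 across.
R2C1 = 16 − 7 = 9 completes the 16 down.
R2C2 = 16 − 9 = 7 completes the 16 across.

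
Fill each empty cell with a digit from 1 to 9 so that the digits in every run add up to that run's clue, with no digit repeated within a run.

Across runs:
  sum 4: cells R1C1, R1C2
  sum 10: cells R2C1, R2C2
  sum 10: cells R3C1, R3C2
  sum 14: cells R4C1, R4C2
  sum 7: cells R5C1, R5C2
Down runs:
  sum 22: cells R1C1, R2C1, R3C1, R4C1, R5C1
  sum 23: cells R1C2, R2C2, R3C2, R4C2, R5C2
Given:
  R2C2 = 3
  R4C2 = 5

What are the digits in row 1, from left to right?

3, 1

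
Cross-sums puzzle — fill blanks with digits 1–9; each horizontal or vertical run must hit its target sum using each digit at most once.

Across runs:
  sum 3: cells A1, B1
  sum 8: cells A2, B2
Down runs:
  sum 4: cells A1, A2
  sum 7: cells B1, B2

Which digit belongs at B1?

2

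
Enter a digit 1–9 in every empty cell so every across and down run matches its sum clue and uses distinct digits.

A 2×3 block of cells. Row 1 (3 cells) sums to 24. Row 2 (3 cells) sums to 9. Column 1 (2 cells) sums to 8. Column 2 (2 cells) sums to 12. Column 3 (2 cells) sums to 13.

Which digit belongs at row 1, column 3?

8

24 in 3 cells must be {7,8,9}.
The 24 across and the 8 down share only 7, so (1,1) = 7.
(2,1) = 8 − 7 = 1 completes the 8 down.
Nothing is forced directly, so branch on (2,2), whose candidates are 3 or 5. If (2,2) = 5: then (1,2) would have to be in {8,9} for the 24 across but in {7} for the 12 down — contradiction. So (2,2) = 3.
(1,2) = 12 − 3 = 9 completes the 12 down.
(1,3) = 24 − 16 = 8 completes the 24 across.
(2,3) = 9 − 4 = 5 completes the 9 across.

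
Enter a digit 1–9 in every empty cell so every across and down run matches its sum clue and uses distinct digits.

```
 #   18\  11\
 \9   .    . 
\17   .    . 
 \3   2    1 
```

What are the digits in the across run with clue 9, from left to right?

17 in 2 cells must be {8,9}; 3 in 2 cells must be {1,2}.
R1C1 = 7: the only remaining digit allowed by both the 9 across and the 18 down.
R1C2 = 9 − 7 = 2 completes the 9 across.
R2C1 = 18 − 9 = 9 completes the 18 down.
R2C2 = 17 − 9 = 8 completes the 17 across.

7 2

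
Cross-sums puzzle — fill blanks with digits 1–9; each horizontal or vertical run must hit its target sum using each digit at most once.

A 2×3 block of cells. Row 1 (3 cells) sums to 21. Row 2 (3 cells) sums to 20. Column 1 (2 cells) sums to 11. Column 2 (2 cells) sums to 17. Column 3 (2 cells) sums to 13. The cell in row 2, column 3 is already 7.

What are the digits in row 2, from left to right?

4 9 7

17 in 2 cells must be {8,9}.
(1,3) = 13 − 7 = 6 completes the 13 down.
Given what's placed, (1,2) must be 8 to fit the 21 across and 17 down.
(2,2) = 17 − 8 = 9 completes the 17 down.
(1,1) = 21 − 14 = 7 completes the 21 across.
(2,1) = 20 − 16 = 4 completes the 20 across.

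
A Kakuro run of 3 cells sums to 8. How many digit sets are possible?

2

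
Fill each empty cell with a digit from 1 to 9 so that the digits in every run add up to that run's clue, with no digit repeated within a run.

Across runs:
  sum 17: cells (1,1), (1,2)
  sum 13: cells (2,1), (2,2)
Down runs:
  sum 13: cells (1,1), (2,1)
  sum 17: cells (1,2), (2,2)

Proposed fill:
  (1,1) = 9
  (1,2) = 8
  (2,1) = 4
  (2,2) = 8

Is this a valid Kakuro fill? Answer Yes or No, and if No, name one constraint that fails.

No — the down run (1,2)–(2,2) sums to 16, not 17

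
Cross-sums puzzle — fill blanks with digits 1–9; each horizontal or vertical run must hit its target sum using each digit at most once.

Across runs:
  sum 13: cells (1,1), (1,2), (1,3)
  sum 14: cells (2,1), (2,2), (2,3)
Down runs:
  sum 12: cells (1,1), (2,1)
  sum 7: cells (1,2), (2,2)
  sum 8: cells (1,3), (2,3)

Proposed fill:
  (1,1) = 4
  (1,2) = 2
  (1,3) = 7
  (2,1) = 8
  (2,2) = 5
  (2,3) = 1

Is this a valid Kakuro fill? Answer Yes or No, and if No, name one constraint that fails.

Yes

Across: 4+2+7=13; 8+5+1=14. Down: 4+8=12; 2+5=7; 7+1=8. No digit repeats within any run.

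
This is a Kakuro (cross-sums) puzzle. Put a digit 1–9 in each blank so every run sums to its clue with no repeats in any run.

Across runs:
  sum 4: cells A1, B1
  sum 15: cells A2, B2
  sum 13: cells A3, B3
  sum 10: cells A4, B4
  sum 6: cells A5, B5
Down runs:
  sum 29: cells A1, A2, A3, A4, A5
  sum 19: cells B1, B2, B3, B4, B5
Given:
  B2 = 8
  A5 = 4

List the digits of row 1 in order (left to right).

1 3

4 in 2 cells must be {1,3}.
A2 = 15 − 8 = 7 completes the 15 across.
Given what's placed, B3 must be 5 to fit the 13 across and 19 down.
B5 = 6 − 4 = 2 completes the 6 across.
A3 = 13 − 5 = 8 completes the 13 across.
A1 = 1: the only remaining digit allowed by both the 4 across and the 29 down.
B1 = 4 − 1 = 3 completes the 4 across.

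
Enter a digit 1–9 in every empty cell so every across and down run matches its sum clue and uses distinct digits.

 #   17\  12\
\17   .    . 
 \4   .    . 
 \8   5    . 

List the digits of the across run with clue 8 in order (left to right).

17 in 2 cells must be {8,9}; 4 in 2 cells must be {1,3}.
Given what's placed, R2C1 must be 3 to fit the 4 across and 17 down.
R2C2 = 4 − 3 = 1 completes the 4 across.
R3C2 = 8 − 5 = 3 completes the 8 across.
R1C1 = 17 − 8 = 9 completes the 17 down.
R1C2 = 17 − 9 = 8 completes the 17 across.

5 3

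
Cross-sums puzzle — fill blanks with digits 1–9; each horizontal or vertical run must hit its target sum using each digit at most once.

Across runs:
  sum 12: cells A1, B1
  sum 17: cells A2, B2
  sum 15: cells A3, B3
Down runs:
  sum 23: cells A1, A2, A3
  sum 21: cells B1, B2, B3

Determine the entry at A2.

9

17 in 2 cells must be {8,9}; 23 in 3 cells must be {6,8,9}.
Nothing is forced directly, so branch on A1, whose candidates are 8 or 9. If A1 = 9: then B1 would have to be in {3} for the 12 across but in {4,5,6,7,8,9} for the 21 down — contradiction. So A1 = 8.
B1 = 12 − 8 = 4 completes the 12 across.
Given what's placed, A2 must be 9 to fit the 17 across and 23 down.
B2 = 17 − 9 = 8 completes the 17 across.
A3 = 23 − 17 = 6 completes the 23 down.
B3 = 15 − 6 = 9 completes the 15 across.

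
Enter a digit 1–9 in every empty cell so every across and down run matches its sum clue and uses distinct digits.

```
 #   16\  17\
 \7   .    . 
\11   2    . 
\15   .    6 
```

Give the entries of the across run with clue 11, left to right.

R2C2 = 11 − 2 = 9 completes the 11 across.
R3C1 = 15 − 6 = 9 completes the 15 across.
R1C1 = 16 − 11 = 5 completes the 16 down.
R1C2 = 7 − 5 = 2 completes the 7 across.

2, 9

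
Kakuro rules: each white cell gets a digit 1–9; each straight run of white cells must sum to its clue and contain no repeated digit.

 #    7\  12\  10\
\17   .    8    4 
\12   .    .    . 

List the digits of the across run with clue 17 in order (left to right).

5, 8, 4

R1C1 = 17 − 12 = 5 completes the 17 across.
R2C1 = 7 − 5 = 2 completes the 7 down.
R2C2 = 12 − 8 = 4 completes the 12 down.
R2C3 = 12 − 6 = 6 completes the 12 across.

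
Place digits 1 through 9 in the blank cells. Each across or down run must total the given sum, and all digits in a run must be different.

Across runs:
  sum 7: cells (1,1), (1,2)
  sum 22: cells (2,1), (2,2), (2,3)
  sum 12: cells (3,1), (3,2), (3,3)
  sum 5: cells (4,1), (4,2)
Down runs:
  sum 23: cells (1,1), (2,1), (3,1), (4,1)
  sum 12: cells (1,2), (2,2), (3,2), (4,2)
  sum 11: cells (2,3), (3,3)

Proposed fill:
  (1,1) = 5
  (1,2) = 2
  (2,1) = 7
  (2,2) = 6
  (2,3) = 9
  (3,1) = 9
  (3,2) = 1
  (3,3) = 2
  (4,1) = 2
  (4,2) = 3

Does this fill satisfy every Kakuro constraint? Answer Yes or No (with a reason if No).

Yes

Across: 5+2=7; 7+6+9=22; 9+1+2=12; 2+3=5. Down: 5+7+9+2=23; 2+6+1+3=12; 9+2=11. No digit repeats within any run.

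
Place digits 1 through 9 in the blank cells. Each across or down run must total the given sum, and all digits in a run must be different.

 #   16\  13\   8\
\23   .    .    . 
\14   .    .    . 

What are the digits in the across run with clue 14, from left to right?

23 in 3 cells must be {6,8,9}; 16 in 2 cells must be {7,9}.
The 23 across and the 16 down share only 9, so R1C1 = 9.
Given what's placed, R1C3 must be 6 to fit the 23 across and 8 down.
R2C1 = 16 − 9 = 7 completes the 16 down.
R2C3 = 8 − 6 = 2 completes the 8 down.
R1C2 = 23 − 15 = 8 completes the 23 across.
R2C2 = 14 − 9 = 5 completes the 14 across.

7 5 2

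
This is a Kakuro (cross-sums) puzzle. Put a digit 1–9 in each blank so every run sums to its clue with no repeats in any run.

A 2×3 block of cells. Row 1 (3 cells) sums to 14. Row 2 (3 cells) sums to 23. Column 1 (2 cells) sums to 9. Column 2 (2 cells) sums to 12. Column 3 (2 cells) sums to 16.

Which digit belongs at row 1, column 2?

4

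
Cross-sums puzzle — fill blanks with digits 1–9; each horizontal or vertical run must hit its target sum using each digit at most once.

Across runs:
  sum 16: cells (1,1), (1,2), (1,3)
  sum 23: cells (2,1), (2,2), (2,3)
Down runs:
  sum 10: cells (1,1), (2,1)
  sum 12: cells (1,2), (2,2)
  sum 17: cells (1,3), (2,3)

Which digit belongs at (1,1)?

4

23 in 3 cells must be {6,8,9}; 17 in 2 cells must be {8,9}.
Nothing is forced directly, so branch on (1,3), whose candidates are 8 or 9. If (1,3) = 8: that forces (2,3) = 9, (2,2) = 8, after which (1,2) would have to be in {1,2,3,5,6,7} for the 16 across but in {4} for the 12 down — contradiction. So (1,3) = 9.
(2,3) = 17 − 9 = 8 completes the 17 down.
Given what's placed, (2,2) must be 9 to fit the 23 across and 12 down.
(1,2) = 12 − 9 = 3 completes the 12 down.
(2,1) = 23 − 17 = 6 completes the 23 across.
(1,1) = 16 − 12 = 4 completes the 16 across.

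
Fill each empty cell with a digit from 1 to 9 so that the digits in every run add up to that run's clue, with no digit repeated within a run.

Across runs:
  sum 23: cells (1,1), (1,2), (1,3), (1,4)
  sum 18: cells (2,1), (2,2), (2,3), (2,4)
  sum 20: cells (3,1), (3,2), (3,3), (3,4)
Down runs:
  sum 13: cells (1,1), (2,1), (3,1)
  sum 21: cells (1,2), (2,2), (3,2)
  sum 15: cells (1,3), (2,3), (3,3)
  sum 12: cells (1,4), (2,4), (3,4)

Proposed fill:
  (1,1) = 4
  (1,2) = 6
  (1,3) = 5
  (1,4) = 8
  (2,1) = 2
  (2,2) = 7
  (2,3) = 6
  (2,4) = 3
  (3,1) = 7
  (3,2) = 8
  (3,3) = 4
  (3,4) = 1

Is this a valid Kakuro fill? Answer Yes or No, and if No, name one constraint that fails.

Across: 4+6+5+8=23; 2+7+6+3=18; 7+8+4+1=20. Down: 4+2+7=13; 6+7+8=21; 5+6+4=15; 8+3+1=12. No digit repeats within any run.

Yes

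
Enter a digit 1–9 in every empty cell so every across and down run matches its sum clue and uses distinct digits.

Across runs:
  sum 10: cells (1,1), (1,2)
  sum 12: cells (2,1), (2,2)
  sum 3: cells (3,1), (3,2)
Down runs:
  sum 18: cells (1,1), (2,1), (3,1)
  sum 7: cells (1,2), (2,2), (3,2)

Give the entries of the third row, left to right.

3 in 2 cells must be {1,2}; 7 in 3 cells must be {1,2,4}.
The 12 across and the 7 down share only 4, so (2,2) = 4.
(2,1) = 12 − 4 = 8 completes the 12 across.
Given what's placed, (3,1) must be 1 to fit the 3 across and 18 down.
(3,2) = 3 − 1 = 2 completes the 3 across.
(1,1) = 18 − 9 = 9 completes the 18 down.
(1,2) = 10 − 9 = 1 completes the 10 across.

1, 2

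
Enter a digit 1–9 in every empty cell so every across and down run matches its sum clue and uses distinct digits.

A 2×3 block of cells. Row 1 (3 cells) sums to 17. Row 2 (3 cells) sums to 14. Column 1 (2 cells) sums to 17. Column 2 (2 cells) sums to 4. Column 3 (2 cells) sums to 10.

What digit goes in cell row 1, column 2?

3

17 in 2 cells must be {8,9}; 4 in 2 cells must be {1,3}.
Nothing is forced directly, so branch on (1,1), whose candidates are 8 or 9. If (1,1) = 9: that forces (2,1) = 8, (2,2) = 1, after which (2,3) would have to be in {5} for the 14 across but in {1,2,3,4,6,7,8,9} for the 10 down — contradiction. So (1,1) = 8.
Given what's placed, (1,2) must be 3 to fit the 17 across and 4 down.
(1,3) = 17 − 11 = 6 completes the 17 across.
(2,1) = 17 − 8 = 9 completes the 17 down.
(2,2) = 4 − 3 = 1 completes the 4 down.
(2,3) = 14 − 10 = 4 completes the 14 across.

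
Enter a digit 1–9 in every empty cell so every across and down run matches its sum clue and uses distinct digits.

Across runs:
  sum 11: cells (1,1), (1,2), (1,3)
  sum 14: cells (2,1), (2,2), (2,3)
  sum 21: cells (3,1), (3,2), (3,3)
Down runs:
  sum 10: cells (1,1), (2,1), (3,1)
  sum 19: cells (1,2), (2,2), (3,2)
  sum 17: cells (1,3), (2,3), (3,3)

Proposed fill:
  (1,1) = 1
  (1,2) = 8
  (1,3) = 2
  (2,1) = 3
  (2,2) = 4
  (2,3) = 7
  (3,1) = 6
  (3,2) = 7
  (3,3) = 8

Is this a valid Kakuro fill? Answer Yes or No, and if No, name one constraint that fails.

Yes

Across: 1+8+2=11; 3+4+7=14; 6+7+8=21. Down: 1+3+6=10; 8+4+7=19; 2+7+8=17. No digit repeats within any run.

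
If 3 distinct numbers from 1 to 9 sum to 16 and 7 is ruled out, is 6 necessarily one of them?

No

Counterexample: {2,5,9} sums to 16 under that restriction without using 6.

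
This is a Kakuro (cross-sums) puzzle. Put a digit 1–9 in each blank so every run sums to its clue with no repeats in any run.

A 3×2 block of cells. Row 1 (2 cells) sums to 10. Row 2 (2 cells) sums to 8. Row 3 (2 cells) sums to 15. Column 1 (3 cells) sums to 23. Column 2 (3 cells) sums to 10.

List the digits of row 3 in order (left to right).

23 in 3 cells must be {6,8,9}.
The 8 across and the 23 down share only 6, so (2,1) = 6.
(2,2) = 8 − 6 = 2 completes the 8 across.
Given what's placed, (3,2) must be 7 to fit the 15 across and 10 down.
(1,2) = 10 − 9 = 1 completes the 10 down.
(3,1) = 15 − 7 = 8 completes the 15 across.
(1,1) = 10 − 1 = 9 completes the 10 across.

8, 7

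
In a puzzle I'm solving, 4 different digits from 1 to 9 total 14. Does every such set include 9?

Counterexample: {1,2,3,8} sums to 14 without using 9.

No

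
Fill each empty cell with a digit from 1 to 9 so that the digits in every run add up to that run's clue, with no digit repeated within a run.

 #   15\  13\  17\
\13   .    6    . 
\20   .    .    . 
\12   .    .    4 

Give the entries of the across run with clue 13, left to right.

Given what's placed, R1C3 must be 5 to fit the 13 across and 17 down.
R2C3 = 17 − 9 = 8 completes the 17 down.
R1C1 = 13 − 11 = 2 completes the 13 across.
Nothing is forced directly, so branch on R2C2, whose candidates are 3 or 5. If R2C2 = 3: that forces R2C1 = 9, after which R3C1 would have to be in {1,2,3,5,6,7} for the 12 across but in {4} for the 15 down — contradiction. So R2C2 = 5.
R2C1 = 20 − 13 = 7 completes the 20 across.
R3C1 = 15 − 9 = 6 completes the 15 down.
R3C2 = 12 − 10 = 2 completes the 12 across.

2, 6, 5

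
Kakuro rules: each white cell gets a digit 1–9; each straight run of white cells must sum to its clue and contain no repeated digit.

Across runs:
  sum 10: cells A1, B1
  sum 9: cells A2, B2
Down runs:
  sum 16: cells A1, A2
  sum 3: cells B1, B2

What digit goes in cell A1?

9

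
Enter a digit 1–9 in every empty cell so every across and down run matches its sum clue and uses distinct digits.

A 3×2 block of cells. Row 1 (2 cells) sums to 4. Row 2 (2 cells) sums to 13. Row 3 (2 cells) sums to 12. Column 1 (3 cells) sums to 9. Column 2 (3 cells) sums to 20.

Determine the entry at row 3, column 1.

4 in 2 cells must be {1,3}.
The 4 across and the 20 down share only 3, so (1,2) = 3.
(1,1) = 4 − 3 = 1 completes the 4 across.
Nothing is forced directly, so branch on (2,1), whose candidates are 5 or 6. If (2,1) = 6: then (2,2) would have to be in {7} for the 13 across but in {8,9} for the 20 down — contradiction. So (2,1) = 5.
(2,2) = 13 − 5 = 8 completes the 13 across.
(3,1) = 9 − 6 = 3 completes the 9 down.
(3,2) = 12 − 3 = 9 completes the 12 across.

3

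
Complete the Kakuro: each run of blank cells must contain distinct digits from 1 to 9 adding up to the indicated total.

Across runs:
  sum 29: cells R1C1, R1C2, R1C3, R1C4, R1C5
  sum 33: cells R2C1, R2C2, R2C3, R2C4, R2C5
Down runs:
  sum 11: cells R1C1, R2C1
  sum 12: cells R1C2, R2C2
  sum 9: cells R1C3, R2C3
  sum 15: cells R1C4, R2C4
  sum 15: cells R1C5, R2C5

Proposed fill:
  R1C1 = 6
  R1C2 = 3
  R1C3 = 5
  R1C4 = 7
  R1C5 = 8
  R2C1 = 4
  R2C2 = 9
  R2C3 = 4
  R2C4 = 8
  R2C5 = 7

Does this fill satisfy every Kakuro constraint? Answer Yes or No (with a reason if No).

No — the down run R1C1–R2C1 sums to 10, not 11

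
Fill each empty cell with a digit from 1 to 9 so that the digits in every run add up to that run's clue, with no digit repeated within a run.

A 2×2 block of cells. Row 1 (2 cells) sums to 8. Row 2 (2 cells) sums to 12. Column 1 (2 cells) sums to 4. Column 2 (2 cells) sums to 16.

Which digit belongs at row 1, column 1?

1

4 in 2 cells must be {1,3}; 16 in 2 cells must be {7,9}.
The 8 across and the 16 down share only 7, so (1,2) = 7.
The 12 across and the 4 down share only 3, so (2,1) = 3.
(2,2) = 12 − 3 = 9 completes the 12 across.
(1,1) = 8 − 7 = 1 completes the 8 across.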